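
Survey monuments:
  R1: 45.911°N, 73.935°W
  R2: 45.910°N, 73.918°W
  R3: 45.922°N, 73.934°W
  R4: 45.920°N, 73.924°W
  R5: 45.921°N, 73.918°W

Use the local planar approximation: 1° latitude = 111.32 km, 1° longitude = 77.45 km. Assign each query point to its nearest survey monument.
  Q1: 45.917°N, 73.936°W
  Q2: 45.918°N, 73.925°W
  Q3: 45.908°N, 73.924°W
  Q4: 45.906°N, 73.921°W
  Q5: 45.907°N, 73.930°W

Q1→R3; Q2→R4; Q3→R2; Q4→R2; Q5→R1

Q1 at 45.917°N, 73.936°W:
  R1: 0.672395 km
  R2: 1.597100 km
  R3: 0.577752 km
  R4: 0.987580 km
  R5: 1.463485 km
  → nearest: R3 (0.577752 km)
Q2 at 45.918°N, 73.925°W:
  R1: 1.098665 km
  R2: 1.042604 km
  R3: 0.827135 km
  R4: 0.235727 km
  R5: 0.636754 km
  → nearest: R4 (0.235727 km)
Q3 at 45.908°N, 73.924°W:
  R1: 0.915067 km
  R2: 0.515281 km
  R3: 1.740319 km
  R4: 1.335840 km
  R5: 1.519940 km
  → nearest: R2 (0.515281 km)
Q4 at 45.906°N, 73.921°W:
  R1: 1.218815 km
  R2: 0.502256 km
  R3: 2.046005 km
  R4: 1.575705 km
  R5: 1.685888 km
  → nearest: R2 (0.502256 km)
Q5 at 45.907°N, 73.930°W:
  R1: 0.590116 km
  R2: 0.987580 km
  R3: 1.698296 km
  R4: 1.519940 km
  R5: 1.814564 km
  → nearest: R1 (0.590116 km)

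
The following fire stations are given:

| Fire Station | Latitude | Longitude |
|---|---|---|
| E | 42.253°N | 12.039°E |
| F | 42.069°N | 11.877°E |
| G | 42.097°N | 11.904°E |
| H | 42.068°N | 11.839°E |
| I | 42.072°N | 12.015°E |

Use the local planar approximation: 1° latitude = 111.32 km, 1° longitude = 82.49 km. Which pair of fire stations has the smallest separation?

F and H

Pairwise distances:
E–F: 24.457 km
E–G: 20.630 km
E–H: 26.388 km
E–I: 20.246 km
F–G: 3.831 km
F–H: 3.137 km
F–I: 11.389 km
G–H: 6.259 km
G–I: 9.570 km
H–I: 14.525 km
Closest pair: F–H at 3.137 km.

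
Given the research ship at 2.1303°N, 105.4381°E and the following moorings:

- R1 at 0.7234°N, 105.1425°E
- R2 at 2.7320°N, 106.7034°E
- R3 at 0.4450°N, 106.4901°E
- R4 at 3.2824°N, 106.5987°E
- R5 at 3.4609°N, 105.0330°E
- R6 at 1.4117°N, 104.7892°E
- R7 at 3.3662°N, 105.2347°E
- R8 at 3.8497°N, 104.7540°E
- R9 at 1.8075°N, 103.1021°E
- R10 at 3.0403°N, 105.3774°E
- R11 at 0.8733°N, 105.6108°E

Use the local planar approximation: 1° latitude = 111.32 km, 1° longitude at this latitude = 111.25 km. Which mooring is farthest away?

Distances from 2.1303°N, 105.4381°E:
R1: √((-1.4069·111.32)² + (-0.2956·111.25)²) = √(24528.605285 + 1081.456110) = 160.0314 km
R2: √((0.6017·111.32)² + (1.2653·111.25)²) = √(4486.487048 + 19814.679651) = 155.8883 km
R3: √((-1.6853·111.32)² + (1.0520·111.25)²) = √(35196.610077 + 13697.191225) = 221.1194 km
R4: √((1.1521·111.32)² + (1.1606·111.25)²) = √(16448.517021 + 16671.135131) = 181.9881 km
R5: √((1.3306·111.32)² + (-0.4051·111.25)²) = √(21940.243012 + 2031.068289) = 154.8267 km
R6: √((-0.7186·111.32)² + (-0.6489·111.25)²) = √(6399.128350 + 5211.414148) = 107.7522 km
R7: √((1.2359·111.32)² + (-0.2034·111.25)²) = √(18928.363162 + 512.037698) = 139.4288 km
R8: √((1.7194·111.32)² + (-0.6841·111.25)²) = √(36635.341155 + 5792.142263) = 205.9793 km
R9: √((-0.3228·111.32)² + (-2.3360·111.25)²) = √(1291.259255 + 67537.614400) = 262.3526 km
R10: √((0.9100·111.32)² + (-0.0607·111.25)²) = √(10261.933121 + 45.601321) = 101.5260 km
R11: √((-1.2570·111.32)² + (0.1727·111.25)²) = √(19580.192207 + 369.134566) = 141.2421 km
Maximum: R9 at 262.3526 km.

R9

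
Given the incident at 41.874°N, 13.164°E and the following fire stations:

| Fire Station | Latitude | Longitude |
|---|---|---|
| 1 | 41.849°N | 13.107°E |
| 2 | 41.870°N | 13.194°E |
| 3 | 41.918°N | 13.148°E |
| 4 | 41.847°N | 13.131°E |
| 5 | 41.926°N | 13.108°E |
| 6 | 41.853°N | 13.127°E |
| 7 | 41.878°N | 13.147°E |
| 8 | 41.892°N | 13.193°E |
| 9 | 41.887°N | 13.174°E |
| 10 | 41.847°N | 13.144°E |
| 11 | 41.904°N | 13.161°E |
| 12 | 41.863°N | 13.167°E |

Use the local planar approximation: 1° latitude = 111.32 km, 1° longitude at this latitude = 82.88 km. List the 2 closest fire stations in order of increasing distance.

Distances from 41.874°N, 13.164°E:
1: √((-0.025·111.32)² + (-0.057·82.88)²) = √(7.74509 + 22.31769) = 5.483 km
2: √((-0.004·111.32)² + (0.030·82.88)²) = √(0.19827 + 6.18218) = 2.526 km
3: √((0.044·111.32)² + (-0.016·82.88)²) = √(23.99119 + 1.75849) = 5.074 km
4: √((-0.027·111.32)² + (-0.033·82.88)²) = √(9.03387 + 7.48044) = 4.064 km
5: √((0.052·111.32)² + (-0.056·82.88)²) = √(33.50835 + 21.54148) = 7.420 km
6: √((-0.021·111.32)² + (-0.037·82.88)²) = √(5.46493 + 9.40379) = 3.856 km
7: √((0.004·111.32)² + (-0.017·82.88)²) = √(0.19827 + 1.98517) = 1.478 km
8: √((0.018·111.32)² + (0.029·82.88)²) = √(4.01505 + 5.77691) = 3.129 km
9: √((0.013·111.32)² + (0.010·82.88)²) = √(2.09427 + 0.68691) = 1.668 km
10: √((-0.027·111.32)² + (-0.020·82.88)²) = √(9.03387 + 2.74764) = 3.432 km
11: √((0.030·111.32)² + (-0.003·82.88)²) = √(11.15293 + 0.06182) = 3.349 km
12: √((-0.011·111.32)² + (0.003·82.88)²) = √(1.49945 + 0.06182) = 1.250 km
Sorted: 12 (1.250 km) < 7 (1.478 km) < 9 (1.668 km) < 2 (2.526 km) < …

12, 7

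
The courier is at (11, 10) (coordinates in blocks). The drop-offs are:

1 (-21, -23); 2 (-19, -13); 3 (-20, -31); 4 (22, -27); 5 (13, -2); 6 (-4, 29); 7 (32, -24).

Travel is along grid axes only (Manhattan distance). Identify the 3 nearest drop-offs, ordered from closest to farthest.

Distances from (11, 10):
1: 65 blocks
2: 53 blocks
3: 72 blocks
4: 48 blocks
5: 14 blocks
6: 34 blocks
7: 55 blocks
Sorted: 5 (14 blocks) < 6 (34 blocks) < 4 (48 blocks) < 2 (53 blocks) < 7 (55 blocks) < …

5, 6, 4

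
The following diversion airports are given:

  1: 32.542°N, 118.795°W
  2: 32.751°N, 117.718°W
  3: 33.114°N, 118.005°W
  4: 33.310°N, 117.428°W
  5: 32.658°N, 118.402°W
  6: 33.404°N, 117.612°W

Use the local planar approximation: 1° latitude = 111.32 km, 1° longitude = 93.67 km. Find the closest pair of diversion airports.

Pairwise distances:
1–2: 103.531 km
1–3: 97.624 km
1–4: 153.965 km
1–5: 39.011 km
1–6: 146.585 km
2–3: 48.535 km
2–4: 67.899 km
2–5: 64.901 km
2–6: 73.367 km
3–4: 58.285 km
3–5: 62.926 km
3–6: 48.962 km
4–5: 116.583 km
4–6: 20.163 km
5–6: 111.231 km
Closest pair: 4–6 at 20.163 km.

4 and 6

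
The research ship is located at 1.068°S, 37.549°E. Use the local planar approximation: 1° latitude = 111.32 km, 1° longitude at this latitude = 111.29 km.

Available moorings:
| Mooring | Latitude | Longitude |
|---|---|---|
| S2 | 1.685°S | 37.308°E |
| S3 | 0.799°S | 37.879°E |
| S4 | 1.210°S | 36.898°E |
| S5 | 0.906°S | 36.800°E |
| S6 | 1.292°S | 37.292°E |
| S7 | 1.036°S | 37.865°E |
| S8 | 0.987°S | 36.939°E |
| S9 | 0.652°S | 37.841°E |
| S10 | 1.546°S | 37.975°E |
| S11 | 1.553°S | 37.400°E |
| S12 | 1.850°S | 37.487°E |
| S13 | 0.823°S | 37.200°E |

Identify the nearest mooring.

S7

Distances from 1.068°S, 37.549°E:
S2: √((-0.617·111.32)² + (-0.241·111.29)²) = √(4717.55230 + 719.36014) = 73.735 km
S3: √((0.269·111.32)² + (0.330·111.29)²) = √(896.70782 + 1348.77704) = 47.387 km
S4: √((-0.142·111.32)² + (-0.651·111.29)²) = √(249.87516 + 5248.97207) = 74.154 km
S5: √((0.162·111.32)² + (-0.749·111.29)²) = √(325.21939 + 6948.25775) = 85.285 km
S6: √((-0.224·111.32)² + (-0.257·111.29)²) = √(621.78814 + 818.04752) = 37.945 km
S7: √((0.032·111.32)² + (0.316·111.29)²) = √(12.68955 + 1236.76290) = 35.348 km
S8: √((0.081·111.32)² + (-0.610·111.29)²) = √(81.30485 + 4608.63119) = 68.483 km
S9: √((0.416·111.32)² + (0.292·111.29)²) = √(2144.53460 + 1056.03421) = 56.574 km
S10: √((-0.478·111.32)² + (0.426·111.29)²) = √(2831.40626 + 2247.66448) = 71.268 km
S11: √((-0.485·111.32)² + (-0.149·111.29)²) = √(2914.94170 + 274.96969) = 56.479 km
S12: √((-0.782·111.32)² + (-0.062·111.29)²) = √(7578.09249 + 47.60972) = 87.325 km
S13: √((0.245·111.32)² + (-0.349·111.29)²) = √(743.83835 + 1508.56191) = 47.459 km
Minimum: S7 at 35.348 km.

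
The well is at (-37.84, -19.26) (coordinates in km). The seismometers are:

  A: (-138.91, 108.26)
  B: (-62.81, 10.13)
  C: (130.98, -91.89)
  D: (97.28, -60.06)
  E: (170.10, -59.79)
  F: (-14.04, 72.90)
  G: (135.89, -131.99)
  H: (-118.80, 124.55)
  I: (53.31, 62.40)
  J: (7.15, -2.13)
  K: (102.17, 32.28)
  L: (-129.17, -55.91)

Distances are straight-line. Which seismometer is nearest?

Distances from (-37.84, -19.26):
A: 162.72 km
B: 38.57 km
C: 183.78 km
D: 141.15 km
E: 211.85 km
F: 95.18 km
G: 207.10 km
H: 165.03 km
I: 122.38 km
J: 48.14 km
K: 149.20 km
L: 98.41 km
Minimum: B at 38.57 km.

B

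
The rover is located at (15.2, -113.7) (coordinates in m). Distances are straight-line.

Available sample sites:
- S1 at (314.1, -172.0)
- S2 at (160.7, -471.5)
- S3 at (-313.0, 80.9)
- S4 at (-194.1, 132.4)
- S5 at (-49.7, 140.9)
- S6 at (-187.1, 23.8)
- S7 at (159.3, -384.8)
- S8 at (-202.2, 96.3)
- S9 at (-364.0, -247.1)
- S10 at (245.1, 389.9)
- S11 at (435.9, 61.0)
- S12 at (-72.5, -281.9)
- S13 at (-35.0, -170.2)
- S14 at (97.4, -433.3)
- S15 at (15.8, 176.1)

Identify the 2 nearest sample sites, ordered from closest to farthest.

S13, S12

Distances from (15.2, -113.7):
S1: 304.5 m
S2: 386.3 m
S3: 381.6 m
S4: 323.1 m
S5: 262.7 m
S6: 244.6 m
S7: 307.0 m
S8: 302.3 m
S9: 402.0 m
S10: 553.6 m
S11: 455.5 m
S12: 189.7 m
S13: 75.6 m
S14: 330.0 m
S15: 289.8 m
Sorted: S13 (75.6 m) < S12 (189.7 m) < S6 (244.6 m) < S5 (262.7 m) < …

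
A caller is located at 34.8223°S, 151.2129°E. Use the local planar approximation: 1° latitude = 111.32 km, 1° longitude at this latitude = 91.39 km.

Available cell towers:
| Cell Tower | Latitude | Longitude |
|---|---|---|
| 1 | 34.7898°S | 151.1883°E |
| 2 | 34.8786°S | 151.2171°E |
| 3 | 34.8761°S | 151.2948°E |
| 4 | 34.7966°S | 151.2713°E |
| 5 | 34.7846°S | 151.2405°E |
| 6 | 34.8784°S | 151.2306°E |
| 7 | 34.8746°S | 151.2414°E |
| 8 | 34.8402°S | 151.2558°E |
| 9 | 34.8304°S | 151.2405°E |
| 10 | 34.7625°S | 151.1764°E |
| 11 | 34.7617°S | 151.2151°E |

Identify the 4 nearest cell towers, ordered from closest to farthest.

9, 1, 8, 5

Distances from 34.8223°S, 151.2129°E:
1: 4.2595 km
2: 6.2791 km
3: 9.5860 km
4: 6.0556 km
5: 4.8964 km
6: 6.4511 km
7: 6.3781 km
8: 4.3979 km
9: 2.6787 km
10: 7.4459 km
11: 6.7490 km
Sorted: 9 (2.6787 km) < 1 (4.2595 km) < 8 (4.3979 km) < 5 (4.8964 km) < 4 (6.0556 km) < 2 (6.2791 km) < …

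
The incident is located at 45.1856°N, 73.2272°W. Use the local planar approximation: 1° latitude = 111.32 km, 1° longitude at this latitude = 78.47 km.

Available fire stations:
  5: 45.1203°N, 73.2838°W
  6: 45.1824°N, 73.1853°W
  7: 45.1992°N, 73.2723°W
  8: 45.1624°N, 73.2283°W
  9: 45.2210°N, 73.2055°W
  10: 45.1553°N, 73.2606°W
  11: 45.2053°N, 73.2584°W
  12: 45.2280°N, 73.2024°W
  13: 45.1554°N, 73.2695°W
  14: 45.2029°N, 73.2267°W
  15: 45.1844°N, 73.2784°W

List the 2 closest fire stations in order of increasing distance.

14, 8

Distances from 45.1856°N, 73.2272°W:
5: 8.5186 km
6: 3.3071 km
7: 3.8492 km
8: 2.5841 km
9: 4.2929 km
10: 4.2716 km
11: 3.2868 km
12: 5.1054 km
13: 4.7244 km
14: 1.9262 km
15: 4.0199 km
Sorted: 14 (1.9262 km) < 8 (2.5841 km) < 11 (3.2868 km) < 6 (3.3071 km) < …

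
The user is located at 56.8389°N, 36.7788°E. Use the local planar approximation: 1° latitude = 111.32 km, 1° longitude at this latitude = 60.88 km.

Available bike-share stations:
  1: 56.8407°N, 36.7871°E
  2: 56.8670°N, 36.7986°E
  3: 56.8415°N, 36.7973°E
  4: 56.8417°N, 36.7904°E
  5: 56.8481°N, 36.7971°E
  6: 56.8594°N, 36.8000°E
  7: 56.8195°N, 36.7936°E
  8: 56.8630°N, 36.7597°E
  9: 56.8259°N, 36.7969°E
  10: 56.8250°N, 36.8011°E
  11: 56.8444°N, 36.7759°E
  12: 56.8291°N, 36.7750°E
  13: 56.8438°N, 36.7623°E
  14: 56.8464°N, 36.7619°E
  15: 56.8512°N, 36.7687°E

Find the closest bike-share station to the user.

1

Distances from 56.8389°N, 36.7788°E:
1: 0.5436 km
2: 3.3523 km
3: 1.1629 km
4: 0.7719 km
5: 1.5133 km
6: 2.6218 km
7: 2.3400 km
8: 2.9240 km
9: 1.8189 km
10: 2.0585 km
11: 0.6372 km
12: 1.1152 km
13: 1.1431 km
14: 1.3250 km
15: 1.5010 km
Minimum: 1 at 0.5436 km.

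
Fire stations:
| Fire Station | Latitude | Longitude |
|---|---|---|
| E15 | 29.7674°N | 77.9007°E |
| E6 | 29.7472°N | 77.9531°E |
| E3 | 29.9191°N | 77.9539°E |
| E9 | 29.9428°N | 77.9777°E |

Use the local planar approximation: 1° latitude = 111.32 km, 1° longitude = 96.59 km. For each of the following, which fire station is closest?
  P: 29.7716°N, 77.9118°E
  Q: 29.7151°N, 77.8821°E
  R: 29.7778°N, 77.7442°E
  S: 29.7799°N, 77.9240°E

P→E15; Q→E15; R→E15; S→E15

P at 29.7716°N, 77.9118°E:
  E15: √((-0.0042·111.32)² + (-0.0111·96.59)²) = √(0.218597 + 1.149503) = 1.1697 km
  E6: √((-0.0244·111.32)² + (0.0413·96.59)²) = √(7.377786 + 15.913453) = 4.8261 km
  E3: √((0.1475·111.32)² + (0.0421·96.59)²) = √(269.606548 + 16.535926) = 16.9157 km
  E9: √((0.1712·111.32)² + (0.0659·96.59)²) = √(363.206754 + 40.516802) = 20.0929 km
  → nearest: E15 (1.1697 km)
Q at 29.7151°N, 77.8821°E:
  E15: √((0.0523·111.32)² + (0.0186·96.59)²) = √(33.896103 + 3.227678) = 6.0929 km
  E6: √((0.0321·111.32)² + (0.0710·96.59)²) = √(12.768987 + 47.030655) = 7.7330 km
  E3: √((0.2040·111.32)² + (0.0718·96.59)²) = √(515.711398 + 48.096472) = 23.7446 km
  E9: √((0.2277·111.32)² + (0.0956·96.59)²) = √(642.499001 + 85.266830) = 26.9771 km
  → nearest: E15 (6.0929 km)
R at 29.7778°N, 77.7442°E:
  E15: √((-0.0104·111.32)² + (0.1565·96.59)²) = √(1.340334 + 228.503584) = 15.1606 km
  E6: √((-0.0306·111.32)² + (0.2089·96.59)²) = √(11.603506 + 407.137600) = 20.4632 km
  E3: √((0.1413·111.32)² + (0.2097·96.59)²) = √(247.417674 + 410.261906) = 25.6453 km
  E9: √((0.1650·111.32)² + (0.2335·96.59)²) = √(337.376077 + 508.672316) = 29.0869 km
  → nearest: E15 (15.1606 km)
S at 29.7799°N, 77.9240°E:
  E15: √((-0.0125·111.32)² + (-0.0233·96.59)²) = √(1.936272 + 5.064962) = 2.6460 km
  E6: √((-0.0327·111.32)² + (0.0291·96.59)²) = √(13.250794 + 7.900422) = 4.5990 km
  E3: √((0.1392·111.32)² + (0.0299·96.59)²) = √(240.118082 + 8.340781) = 15.7626 km
  E9: √((0.1629·111.32)² + (0.0537·96.59)²) = √(328.842972 + 26.903755) = 18.8612 km
  → nearest: E15 (2.6460 km)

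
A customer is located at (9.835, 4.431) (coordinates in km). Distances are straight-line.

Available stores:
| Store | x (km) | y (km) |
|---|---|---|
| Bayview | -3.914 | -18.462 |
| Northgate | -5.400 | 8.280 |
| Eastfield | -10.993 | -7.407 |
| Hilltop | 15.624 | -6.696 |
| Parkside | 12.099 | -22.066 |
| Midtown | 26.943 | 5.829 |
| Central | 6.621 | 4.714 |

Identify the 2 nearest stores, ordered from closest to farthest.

Central, Hilltop

Distances from (9.835, 4.431):
Bayview: 26.704 km
Northgate: 15.714 km
Eastfield: 23.957 km
Hilltop: 12.543 km
Parkside: 26.594 km
Midtown: 17.165 km
Central: 3.226 km
Sorted: Central (3.226 km) < Hilltop (12.543 km) < Northgate (15.714 km) < Midtown (17.165 km) < …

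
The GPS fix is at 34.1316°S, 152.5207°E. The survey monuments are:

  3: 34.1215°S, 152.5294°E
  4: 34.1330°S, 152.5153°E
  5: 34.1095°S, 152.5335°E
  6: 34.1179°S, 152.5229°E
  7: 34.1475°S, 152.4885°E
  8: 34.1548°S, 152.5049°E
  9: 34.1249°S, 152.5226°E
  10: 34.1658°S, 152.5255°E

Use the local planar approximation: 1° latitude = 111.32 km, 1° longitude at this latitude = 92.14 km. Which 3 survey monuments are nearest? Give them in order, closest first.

4, 9, 3

Distances from 34.1316°S, 152.5207°E:
3: 1.3808 km
4: 0.5214 km
5: 2.7283 km
6: 1.5385 km
7: 3.4548 km
8: 2.9647 km
9: 0.7661 km
10: 3.8327 km
Sorted: 4 (0.5214 km) < 9 (0.7661 km) < 3 (1.3808 km) < 6 (1.5385 km) < 5 (2.7283 km) < …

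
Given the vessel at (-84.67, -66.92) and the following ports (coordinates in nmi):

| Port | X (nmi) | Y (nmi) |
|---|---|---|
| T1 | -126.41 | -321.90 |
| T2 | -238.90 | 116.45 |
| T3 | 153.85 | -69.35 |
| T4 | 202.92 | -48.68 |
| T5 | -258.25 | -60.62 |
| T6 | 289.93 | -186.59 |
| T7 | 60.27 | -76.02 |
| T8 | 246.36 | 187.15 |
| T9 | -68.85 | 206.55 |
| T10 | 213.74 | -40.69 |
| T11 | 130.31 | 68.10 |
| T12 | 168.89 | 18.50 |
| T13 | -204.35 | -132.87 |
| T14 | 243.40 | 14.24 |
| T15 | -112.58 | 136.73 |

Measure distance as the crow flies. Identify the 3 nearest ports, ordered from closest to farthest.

Distances from (-84.67, -66.92):
T1: √((-41.74)² + (-254.98)²) = √(1742.2276 + 65014.8004) = 258.37 nmi
T2: √((-154.23)² + (183.37)²) = √(23786.8929 + 33624.5569) = 239.61 nmi
T3: √((238.52)² + (-2.43)²) = √(56891.7904 + 5.9049) = 238.53 nmi
T4: √((287.59)² + (18.24)²) = √(82708.0081 + 332.6976) = 288.17 nmi
T5: √((-173.58)² + (6.30)²) = √(30130.0164 + 39.6900) = 173.69 nmi
T6: √((374.60)² + (-119.67)²) = √(140325.1600 + 14320.9089) = 393.25 nmi
T7: √((144.94)² + (-9.10)²) = √(21007.6036 + 82.8100) = 145.23 nmi
T8: √((331.03)² + (254.07)²) = √(109580.8609 + 64551.5649) = 417.29 nmi
T9: √((15.82)² + (273.47)²) = √(250.2724 + 74785.8409) = 273.93 nmi
T10: √((298.41)² + (26.23)²) = √(89048.5281 + 688.0129) = 299.56 nmi
T11: √((214.98)² + (135.02)²) = √(46216.4004 + 18230.4004) = 253.86 nmi
T12: √((253.56)² + (85.42)²) = √(64292.6736 + 7296.5764) = 267.56 nmi
T13: √((-119.68)² + (-65.95)²) = √(14323.3024 + 4349.4025) = 136.65 nmi
T14: √((328.07)² + (81.16)²) = √(107629.9249 + 6586.9456) = 337.96 nmi
T15: √((-27.91)² + (203.65)²) = √(778.9681 + 41473.3225) = 205.55 nmi
Sorted: T13 (136.65 nmi) < T7 (145.23 nmi) < T5 (173.69 nmi) < T15 (205.55 nmi) < T3 (238.53 nmi) < …

T13, T7, T5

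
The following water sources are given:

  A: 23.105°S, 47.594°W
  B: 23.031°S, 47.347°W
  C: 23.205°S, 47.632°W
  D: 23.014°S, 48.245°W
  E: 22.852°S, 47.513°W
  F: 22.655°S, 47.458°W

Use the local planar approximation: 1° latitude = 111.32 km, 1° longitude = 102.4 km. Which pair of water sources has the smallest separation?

A and C

Pairwise distances:
A–B: √((0.074·111.32)² + (0.247·102.4)²) = √(67.85937 + 639.72573) = 26.600 km
A–C: √((-0.100·111.32)² + (-0.038·102.4)²) = √(123.92142 + 15.14144) = 11.792 km
A–D: √((0.091·111.32)² + (-0.651·102.4)²) = √(102.61933 + 4443.87557) = 67.428 km
A–E: √((0.253·111.32)² + (0.081·102.4)²) = √(793.20864 + 68.79707) = 29.360 km
A–F: √((0.450·111.32)² + (0.136·102.4)²) = √(2509.40884 + 193.94462) = 51.994 km
B–C: √((-0.174·111.32)² + (-0.285·102.4)²) = √(375.18450 + 851.70586) = 35.027 km
B–D: √((0.017·111.32)² + (-0.898·102.4)²) = √(3.58133 + 8455.75881) = 91.975 km
B–E: √((0.179·111.32)² + (-0.166·102.4)²) = √(397.05663 + 288.94560) = 26.192 km
B–F: √((0.376·111.32)² + (-0.111·102.4)²) = √(1751.95152 + 129.19505) = 43.372 km
C–D: √((0.191·111.32)² + (-0.613·102.4)²) = √(452.07775 + 3940.22355) = 66.274 km
C–E: √((0.353·111.32)² + (0.119·102.4)²) = √(1544.17247 + 148.48885) = 41.142 km
C–F: √((0.550·111.32)² + (0.174·102.4)²) = √(3748.62308 + 317.46687) = 63.766 km
D–E: √((0.162·111.32)² + (0.732·102.4)²) = √(325.21939 + 5618.52187) = 77.096 km
D–F: √((0.359·111.32)² + (0.787·102.4)²) = √(1597.11170 + 6494.55469) = 89.954 km
E–F: √((0.197·111.32)² + (0.055·102.4)²) = √(480.92665 + 31.71942) = 22.642 km
Closest pair: A–C at 11.792 km.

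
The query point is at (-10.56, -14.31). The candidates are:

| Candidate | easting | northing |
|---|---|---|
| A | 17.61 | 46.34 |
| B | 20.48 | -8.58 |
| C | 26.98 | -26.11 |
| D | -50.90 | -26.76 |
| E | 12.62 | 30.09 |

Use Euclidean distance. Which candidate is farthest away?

A

Distances from (-10.56, -14.31):
A: √((28.17)² + (60.65)²) = √(793.5489 + 3678.4225) = 66.87
B: √((31.04)² + (5.73)²) = √(963.4816 + 32.8329) = 31.56
C: √((37.54)² + (-11.80)²) = √(1409.2516 + 139.2400) = 39.35
D: √((-40.34)² + (-12.45)²) = √(1627.3156 + 155.0025) = 42.22
E: √((23.18)² + (44.40)²) = √(537.3124 + 1971.3600) = 50.09
Maximum: A at 66.87.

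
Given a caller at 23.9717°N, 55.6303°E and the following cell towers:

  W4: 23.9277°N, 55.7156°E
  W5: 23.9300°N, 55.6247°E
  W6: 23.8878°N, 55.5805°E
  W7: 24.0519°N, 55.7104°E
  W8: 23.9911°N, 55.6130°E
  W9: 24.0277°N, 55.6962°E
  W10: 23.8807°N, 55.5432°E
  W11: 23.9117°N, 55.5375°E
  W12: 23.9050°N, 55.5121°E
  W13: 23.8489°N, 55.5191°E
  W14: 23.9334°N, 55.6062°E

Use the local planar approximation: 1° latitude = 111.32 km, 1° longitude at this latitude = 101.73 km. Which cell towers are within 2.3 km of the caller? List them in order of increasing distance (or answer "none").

none

Distances from 23.9717°N, 55.6303°E:
W4: √((-0.0440·111.32)² + (0.0853·101.73)²) = √(23.991188 + 75.300204) = 9.9645 km
W5: √((-0.0417·111.32)² + (-0.0056·101.73)²) = √(21.548572 + 0.324544) = 4.6769 km
W6: √((-0.0839·111.32)² + (-0.0498·101.73)²) = √(87.230893 + 25.665916) = 10.6253 km
W7: √((0.0802·111.32)² + (0.0801·101.73)²) = √(79.706756 + 66.399242) = 12.0874 km
W8: √((0.0194·111.32)² + (-0.0173·101.73)²) = √(4.663907 + 3.097350) = 2.7859 km
W9: √((0.0560·111.32)² + (0.0659·101.73)²) = √(38.861759 + 44.943710) = 9.1545 km
W10: √((-0.0910·111.32)² + (-0.0871·101.73)²) = √(102.619331 + 78.511703) = 13.4585 km
W11: √((-0.0600·111.32)² + (-0.0928·101.73)²) = √(44.611713 + 89.123871) = 11.5644 km
W12: √((-0.0667·111.32)² + (-0.1182·101.73)²) = √(55.131278 + 144.588264) = 14.1322 km
W13: √((-0.1228·111.32)² + (-0.1112·101.73)²) = √(186.871525 + 127.969851) = 17.7438 km
W14: √((-0.0383·111.32)² + (-0.0241·101.73)²) = √(18.177910 + 6.010799) = 4.9182 km
Threshold 2.3 km: none within range.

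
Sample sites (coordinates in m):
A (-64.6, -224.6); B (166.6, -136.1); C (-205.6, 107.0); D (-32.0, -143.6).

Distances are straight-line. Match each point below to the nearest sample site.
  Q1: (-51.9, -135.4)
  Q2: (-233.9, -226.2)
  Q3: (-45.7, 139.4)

Q1 at (-51.9, -135.4):
  A: 90.1 m
  B: 218.5 m
  C: 287.0 m
  D: 21.5 m
  → nearest: D (21.5 m)
Q2 at (-233.9, -226.2):
  A: 169.3 m
  B: 410.5 m
  C: 334.4 m
  D: 218.1 m
  → nearest: A (169.3 m)
Q3 at (-45.7, 139.4):
  A: 364.5 m
  B: 347.8 m
  C: 163.1 m
  D: 283.3 m
  → nearest: C (163.1 m)

Q1→D; Q2→A; Q3→C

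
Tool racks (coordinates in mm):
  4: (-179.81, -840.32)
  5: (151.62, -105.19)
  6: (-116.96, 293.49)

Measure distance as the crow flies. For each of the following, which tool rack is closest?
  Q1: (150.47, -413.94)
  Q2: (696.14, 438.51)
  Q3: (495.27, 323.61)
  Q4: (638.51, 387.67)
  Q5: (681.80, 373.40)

Q1 at (150.47, -413.94):
  4: √((-330.28)² + (-426.38)²) = √(109084.8784 + 181799.9044) = 539.34 mm
  5: √((1.15)² + (308.75)²) = √(1.3225 + 95326.5625) = 308.75 mm
  6: √((-267.43)² + (707.43)²) = √(71518.8049 + 500457.2049) = 756.29 mm
  → nearest: 5 (308.75 mm)
Q2 at (696.14, 438.51):
  4: √((-875.95)² + (-1278.83)²) = √(767288.4025 + 1635406.1689) = 1550.06 mm
  5: √((-544.52)² + (-543.70)²) = √(296502.0304 + 295609.6900) = 769.49 mm
  6: √((-813.10)² + (-145.02)²) = √(661131.6100 + 21030.8004) = 825.93 mm
  → nearest: 5 (769.49 mm)
Q3 at (495.27, 323.61):
  4: √((-675.08)² + (-1163.93)²) = √(455733.0064 + 1354733.0449) = 1345.54 mm
  5: √((-343.65)² + (-428.80)²) = √(118095.3225 + 183869.4400) = 549.51 mm
  6: √((-612.23)² + (-30.12)²) = √(374825.5729 + 907.2144) = 612.97 mm
  → nearest: 5 (549.51 mm)
Q4 at (638.51, 387.67):
  4: √((-818.32)² + (-1227.99)²) = √(669647.6224 + 1507959.4401) = 1475.67 mm
  5: √((-486.89)² + (-492.86)²) = √(237061.8721 + 242910.9796) = 692.80 mm
  6: √((-755.47)² + (-94.18)²) = √(570734.9209 + 8869.8724) = 761.32 mm
  → nearest: 5 (692.80 mm)
Q5 at (681.80, 373.40):
  4: √((-861.61)² + (-1213.72)²) = √(742371.7921 + 1473116.2384) = 1488.45 mm
  5: √((-530.18)² + (-478.59)²) = √(281090.8324 + 229048.3881) = 714.24 mm
  6: √((-798.76)² + (-79.91)²) = √(638017.5376 + 6385.6081) = 802.75 mm
  → nearest: 5 (714.24 mm)

Q1→5; Q2→5; Q3→5; Q4→5; Q5→5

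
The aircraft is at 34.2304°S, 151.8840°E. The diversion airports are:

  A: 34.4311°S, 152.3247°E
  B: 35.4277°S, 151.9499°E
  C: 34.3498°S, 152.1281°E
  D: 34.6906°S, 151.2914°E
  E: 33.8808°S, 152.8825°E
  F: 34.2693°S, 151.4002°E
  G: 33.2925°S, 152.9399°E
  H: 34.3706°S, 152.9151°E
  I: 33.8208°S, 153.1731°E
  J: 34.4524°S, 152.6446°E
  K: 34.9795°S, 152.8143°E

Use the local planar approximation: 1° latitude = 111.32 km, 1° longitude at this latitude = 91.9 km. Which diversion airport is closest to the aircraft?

Distances from 34.2304°S, 151.8840°E:
A: 46.2541 km
B: 133.4210 km
C: 26.0748 km
D: 74.7686 km
E: 99.6738 km
F: 44.6716 km
G: 142.5379 km
H: 96.0348 km
I: 126.9401 km
J: 74.1392 km
K: 119.4286 km
Minimum: C at 26.0748 km.

C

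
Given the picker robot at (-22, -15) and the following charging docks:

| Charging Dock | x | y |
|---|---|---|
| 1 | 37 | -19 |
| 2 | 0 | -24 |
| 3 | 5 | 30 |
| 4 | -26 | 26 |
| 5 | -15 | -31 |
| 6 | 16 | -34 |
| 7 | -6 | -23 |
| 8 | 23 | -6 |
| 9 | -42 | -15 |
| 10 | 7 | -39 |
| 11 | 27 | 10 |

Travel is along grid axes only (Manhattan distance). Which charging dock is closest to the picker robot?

9

Distances from (-22, -15):
1: 63
2: 31
3: 72
4: 45
5: 23
6: 57
7: 24
8: 54
9: 20
10: 53
11: 74
Minimum: 9 at 20.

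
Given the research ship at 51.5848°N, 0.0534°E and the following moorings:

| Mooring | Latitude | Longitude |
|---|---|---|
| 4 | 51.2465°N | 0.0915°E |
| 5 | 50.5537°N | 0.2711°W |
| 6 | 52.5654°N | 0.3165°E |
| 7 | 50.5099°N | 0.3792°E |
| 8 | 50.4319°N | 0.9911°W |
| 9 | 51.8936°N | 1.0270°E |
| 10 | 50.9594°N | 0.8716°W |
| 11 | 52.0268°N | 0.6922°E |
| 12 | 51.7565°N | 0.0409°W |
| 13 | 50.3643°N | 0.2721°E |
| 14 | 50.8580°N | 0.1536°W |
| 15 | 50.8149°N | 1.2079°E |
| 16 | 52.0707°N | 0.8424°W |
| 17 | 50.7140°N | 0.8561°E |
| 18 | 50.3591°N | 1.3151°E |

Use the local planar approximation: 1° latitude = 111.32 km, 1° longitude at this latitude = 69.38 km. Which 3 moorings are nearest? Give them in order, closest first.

Distances from 51.5848°N, 0.0534°E:
4: √((-0.3383·111.32)² + (0.0381·69.38)²) = √(1418.242158 + 6.987447) = 37.7522 km
5: √((-1.0311·111.32)² + (-0.3245·69.38)²) = √(13174.919461 + 506.871641) = 116.9692 km
6: √((0.9806·111.32)² + (0.2631·69.38)²) = √(11915.991182 + 333.204062) = 110.6761 km
7: √((-1.0749·111.32)² + (0.3258·69.38)²) = √(14318.005374 + 510.940997) = 121.7742 km
8: √((-1.1529·111.32)² + (-1.0445·69.38)²) = √(16471.368132 + 5251.525512) = 147.3869 km
9: √((0.3088·111.32)² + (0.9736·69.38)²) = √(1181.682975 + 4562.782019) = 75.7922 km
10: √((-0.6254·111.32)² + (-0.9250·69.38)²) = √(4846.878679 + 4118.623152) = 94.6863 km
11: √((0.4420·111.32)² + (0.6388·69.38)²) = √(2420.978508 + 1964.257436) = 66.2211 km
12: √((0.1717·111.32)² + (-0.0943·69.38)²) = √(365.331387 + 42.804751) = 20.2024 km
13: √((-1.2205·111.32)² + (0.2187·69.38)²) = √(18459.586260 + 230.232250) = 136.7107 km
14: √((-0.7268·111.32)² + (-0.2070·69.38)²) = √(6546.003491 + 206.257278) = 82.1721 km
15: √((-0.7699·111.32)² + (1.1545·69.38)²) = √(7345.392963 + 6415.883443) = 117.3085 km
16: √((0.4859·111.32)² + (-0.8958·69.38)²) = √(2925.770074 + 3862.697578) = 82.3922 km
17: √((-0.8708·111.32)² + (0.8027·69.38)²) = √(9396.870376 + 3101.523792) = 111.7962 km
18: √((-1.2257·111.32)² + (1.2617·69.38)²) = √(18617.217285 + 7662.681900) = 162.1108 km
Sorted: 12 (20.2024 km) < 4 (37.7522 km) < 11 (66.2211 km) < 9 (75.7922 km) < 14 (82.1721 km) < …

12, 4, 11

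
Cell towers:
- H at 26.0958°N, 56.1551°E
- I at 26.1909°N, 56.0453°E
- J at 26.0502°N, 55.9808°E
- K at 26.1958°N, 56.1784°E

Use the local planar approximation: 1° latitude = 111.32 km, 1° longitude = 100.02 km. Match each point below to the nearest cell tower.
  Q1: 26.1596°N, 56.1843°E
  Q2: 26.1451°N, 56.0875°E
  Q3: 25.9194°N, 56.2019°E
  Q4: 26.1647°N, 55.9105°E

Q1 at 26.1596°N, 56.1843°E:
  H: √((-0.0638·111.32)² + (-0.0292·100.02)²) = √(50.441472 + 8.529811) = 7.6793 km
  I: √((0.0313·111.32)² + (-0.1390·100.02)²) = √(12.140458 + 193.287292) = 14.3328 km
  J: √((-0.1094·111.32)² + (-0.2035·100.02)²) = √(148.313621 + 414.288166) = 23.7192 km
  K: √((0.0362·111.32)² + (-0.0059·100.02)²) = √(16.239159 + 0.348239) = 4.0728 km
  → nearest: K (4.0728 km)
Q2 at 26.1451°N, 56.0875°E:
  H: √((-0.0493·111.32)² + (0.0676·100.02)²) = √(30.118978 + 45.715881) = 8.7083 km
  I: √((0.0458·111.32)² + (-0.0422·100.02)²) = √(25.994254 + 17.815524) = 6.6189 km
  J: √((-0.0949·111.32)² + (-0.1067·100.02)²) = √(111.603758 + 113.894444) = 15.0166 km
  K: √((0.0507·111.32)² + (0.0909·100.02)²) = √(31.853878 + 82.661155) = 10.7012 km
  → nearest: I (6.6189 km)
Q3 at 25.9194°N, 56.2019°E:
  H: √((0.1764·111.32)² + (-0.0468·100.02)²) = √(385.605799 + 21.911162) = 20.1870 km
  I: √((0.2715·111.32)² + (-0.1566·100.02)²) = √(913.452699 + 245.333704) = 34.0410 km
  J: √((0.1308·111.32)² + (-0.2211·100.02)²) = √(212.012703 + 489.047660) = 26.4775 km
  K: √((0.2764·111.32)² + (-0.0235·100.02)²) = √(946.722007 + 5.524709) = 30.8585 km
  → nearest: H (20.1870 km)
Q4 at 26.1647°N, 55.9105°E:
  H: √((-0.0689·111.32)² + (0.2446·100.02)²) = √(58.828102 + 598.530941) = 25.6390 km
  I: √((0.0262·111.32)² + (0.1348·100.02)²) = √(8.506462 + 181.783091) = 13.7945 km
  J: √((-0.1145·111.32)² + (0.0703·100.02)²) = √(162.464085 + 49.440670) = 14.5569 km
  K: √((0.0311·111.32)² + (0.2679·100.02)²) = √(11.985804 + 717.991210) = 27.0181 km
  → nearest: I (13.7945 km)

Q1→K; Q2→I; Q3→H; Q4→I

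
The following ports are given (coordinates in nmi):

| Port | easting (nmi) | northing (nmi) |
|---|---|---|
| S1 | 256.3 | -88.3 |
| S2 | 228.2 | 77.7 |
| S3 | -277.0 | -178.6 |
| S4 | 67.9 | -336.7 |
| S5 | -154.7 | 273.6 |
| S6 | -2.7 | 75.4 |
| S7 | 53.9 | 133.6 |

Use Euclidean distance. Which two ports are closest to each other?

Pairwise distances:
S1–S2: √((-28.1)² + (166.0)²) = √(789.610 + 27556.000) = 168.4 nmi
S1–S3: √((-533.3)² + (-90.3)²) = √(284408.890 + 8154.090) = 540.9 nmi
S1–S4: √((-188.4)² + (-248.4)²) = √(35494.560 + 61702.560) = 311.8 nmi
S1–S5: √((-411.0)² + (361.9)²) = √(168921.000 + 130971.610) = 547.6 nmi
S1–S6: √((-259.0)² + (163.7)²) = √(67081.000 + 26797.690) = 306.4 nmi
S1–S7: √((-202.4)² + (221.9)²) = √(40965.760 + 49239.610) = 300.3 nmi
S2–S3: √((-505.2)² + (-256.3)²) = √(255227.040 + 65689.690) = 566.5 nmi
S2–S4: √((-160.3)² + (-414.4)²) = √(25696.090 + 171727.360) = 444.3 nmi
S2–S5: √((-382.9)² + (195.9)²) = √(146612.410 + 38376.810) = 430.1 nmi
S2–S6: √((-230.9)² + (-2.3)²) = √(53314.810 + 5.290) = 230.9 nmi
S2–S7: √((-174.3)² + (55.9)²) = √(30380.490 + 3124.810) = 183.0 nmi
S3–S4: √((344.9)² + (-158.1)²) = √(118956.010 + 24995.610) = 379.4 nmi
S3–S5: √((122.3)² + (452.2)²) = √(14957.290 + 204484.840) = 468.4 nmi
S3–S6: √((274.3)² + (254.0)²) = √(75240.490 + 64516.000) = 373.8 nmi
S3–S7: √((330.9)² + (312.2)²) = √(109494.810 + 97468.840) = 454.9 nmi
S4–S5: √((-222.6)² + (610.3)²) = √(49550.760 + 372466.090) = 649.6 nmi
S4–S6: √((-70.6)² + (412.1)²) = √(4984.360 + 169826.410) = 418.1 nmi
S4–S7: √((-14.0)² + (470.3)²) = √(196.000 + 221182.090) = 470.5 nmi
S5–S6: √((152.0)² + (-198.2)²) = √(23104.000 + 39283.240) = 249.8 nmi
S5–S7: √((208.6)² + (-140.0)²) = √(43513.960 + 19600.000) = 251.2 nmi
S6–S7: √((56.6)² + (58.2)²) = √(3203.560 + 3387.240) = 81.2 nmi
Closest pair: S6–S7 at 81.2 nmi.

S6 and S7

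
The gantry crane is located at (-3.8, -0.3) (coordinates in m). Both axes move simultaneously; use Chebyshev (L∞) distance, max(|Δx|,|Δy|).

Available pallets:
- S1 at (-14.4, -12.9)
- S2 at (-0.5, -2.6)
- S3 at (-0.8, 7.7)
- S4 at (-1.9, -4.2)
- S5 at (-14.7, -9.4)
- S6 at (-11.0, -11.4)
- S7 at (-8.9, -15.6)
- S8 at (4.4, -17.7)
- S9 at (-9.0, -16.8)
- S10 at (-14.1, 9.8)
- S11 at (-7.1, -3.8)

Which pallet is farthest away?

Distances from (-3.8, -0.3):
S1: max(|-10.6|, |-12.6|) = 12.6 m
S2: max(|3.3|, |-2.3|) = 3.3 m
S3: max(|3.0|, |8.0|) = 8.0 m
S4: max(|1.9|, |-3.9|) = 3.9 m
S5: max(|-10.9|, |-9.1|) = 10.9 m
S6: max(|-7.2|, |-11.1|) = 11.1 m
S7: max(|-5.1|, |-15.3|) = 15.3 m
S8: max(|8.2|, |-17.4|) = 17.4 m
S9: max(|-5.2|, |-16.5|) = 16.5 m
S10: max(|-10.3|, |10.1|) = 10.3 m
S11: max(|-3.3|, |-3.5|) = 3.5 m
Maximum: S8 at 17.4 m.

S8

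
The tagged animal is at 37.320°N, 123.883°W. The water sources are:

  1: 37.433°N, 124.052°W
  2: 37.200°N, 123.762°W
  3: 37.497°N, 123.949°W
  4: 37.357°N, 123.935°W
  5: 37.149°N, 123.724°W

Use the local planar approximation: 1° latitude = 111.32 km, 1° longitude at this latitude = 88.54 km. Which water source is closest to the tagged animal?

4

Distances from 37.320°N, 123.883°W:
1: √((0.113·111.32)² + (-0.169·88.54)²) = √(158.23527 + 223.89915) = 19.548 km
2: √((-0.120·111.32)² + (0.121·88.54)²) = √(178.44685 + 114.77565) = 17.124 km
3: √((0.177·111.32)² + (-0.066·88.54)²) = √(388.23343 + 34.14813) = 20.552 km
4: √((0.037·111.32)² + (-0.052·88.54)²) = √(16.96484 + 21.19755) = 6.178 km
5: √((-0.171·111.32)² + (0.159·88.54)²) = √(362.35864 + 198.18614) = 23.676 km
Minimum: 4 at 6.178 km.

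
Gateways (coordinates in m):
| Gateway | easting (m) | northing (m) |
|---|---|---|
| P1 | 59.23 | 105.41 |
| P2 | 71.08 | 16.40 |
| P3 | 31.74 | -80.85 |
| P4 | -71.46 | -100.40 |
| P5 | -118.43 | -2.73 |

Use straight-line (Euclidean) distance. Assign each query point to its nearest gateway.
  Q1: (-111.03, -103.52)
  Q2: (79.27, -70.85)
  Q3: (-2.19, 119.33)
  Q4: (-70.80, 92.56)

Q1 at (-111.03, -103.52):
  P1: 269.52 m
  P2: 218.05 m
  P3: 144.56 m
  P4: 39.69 m
  P5: 101.06 m
  → nearest: P4 (39.69 m)
Q2 at (79.27, -70.85):
  P1: 177.40 m
  P2: 87.63 m
  P3: 48.57 m
  P4: 153.60 m
  P5: 209.11 m
  → nearest: P3 (48.57 m)
Q3 at (-2.19, 119.33):
  P1: 62.98 m
  P2: 126.35 m
  P3: 203.04 m
  P4: 230.39 m
  P5: 168.55 m
  → nearest: P1 (62.98 m)
Q4 at (-70.80, 92.56):
  P1: 130.66 m
  P2: 161.03 m
  P3: 201.46 m
  P4: 192.96 m
  P5: 106.53 m
  → nearest: P5 (106.53 m)

Q1→P4; Q2→P3; Q3→P1; Q4→P5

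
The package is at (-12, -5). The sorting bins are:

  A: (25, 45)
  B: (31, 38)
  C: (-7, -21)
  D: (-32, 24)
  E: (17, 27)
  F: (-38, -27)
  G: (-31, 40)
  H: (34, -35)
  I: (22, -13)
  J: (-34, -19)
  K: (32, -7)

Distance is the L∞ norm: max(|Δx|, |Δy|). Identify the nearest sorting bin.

Distances from (-12, -5):
A: max(|37|, |50|) = 50
B: max(|43|, |43|) = 43
C: max(|5|, |-16|) = 16
D: max(|-20|, |29|) = 29
E: max(|29|, |32|) = 32
F: max(|-26|, |-22|) = 26
G: max(|-19|, |45|) = 45
H: max(|46|, |-30|) = 46
I: max(|34|, |-8|) = 34
J: max(|-22|, |-14|) = 22
K: max(|44|, |-2|) = 44
Minimum: C at 16.

C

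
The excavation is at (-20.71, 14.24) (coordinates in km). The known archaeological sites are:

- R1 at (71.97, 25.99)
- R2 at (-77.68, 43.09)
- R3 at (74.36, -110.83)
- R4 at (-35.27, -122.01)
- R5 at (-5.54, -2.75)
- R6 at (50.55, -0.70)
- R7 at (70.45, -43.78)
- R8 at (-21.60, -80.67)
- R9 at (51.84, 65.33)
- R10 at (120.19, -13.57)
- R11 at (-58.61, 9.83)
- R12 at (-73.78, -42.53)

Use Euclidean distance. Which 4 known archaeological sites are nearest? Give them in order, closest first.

R5, R11, R2, R6

Distances from (-20.71, 14.24):
R1: √((92.68)² + (11.75)²) = √(8589.5824 + 138.0625) = 93.42 km
R2: √((-56.97)² + (28.85)²) = √(3245.5809 + 832.3225) = 63.86 km
R3: √((95.07)² + (-125.07)²) = √(9038.3049 + 15642.5049) = 157.10 km
R4: √((-14.56)² + (-136.25)²) = √(211.9936 + 18564.0625) = 137.03 km
R5: √((15.17)² + (-16.99)²) = √(230.1289 + 288.6601) = 22.78 km
R6: √((71.26)² + (-14.94)²) = √(5077.9876 + 223.2036) = 72.81 km
R7: √((91.16)² + (-58.02)²) = √(8310.1456 + 3366.3204) = 108.06 km
R8: √((-0.89)² + (-94.91)²) = √(0.7921 + 9007.9081) = 94.91 km
R9: √((72.55)² + (51.09)²) = √(5263.5025 + 2610.1881) = 88.73 km
R10: √((140.90)² + (-27.81)²) = √(19852.8100 + 773.3961) = 143.62 km
R11: √((-37.90)² + (-4.41)²) = √(1436.4100 + 19.4481) = 38.16 km
R12: √((-53.07)² + (-56.77)²) = √(2816.4249 + 3222.8329) = 77.71 km
Sorted: R5 (22.78 km) < R11 (38.16 km) < R2 (63.86 km) < R6 (72.81 km) < R12 (77.71 km) < R9 (88.73 km) < …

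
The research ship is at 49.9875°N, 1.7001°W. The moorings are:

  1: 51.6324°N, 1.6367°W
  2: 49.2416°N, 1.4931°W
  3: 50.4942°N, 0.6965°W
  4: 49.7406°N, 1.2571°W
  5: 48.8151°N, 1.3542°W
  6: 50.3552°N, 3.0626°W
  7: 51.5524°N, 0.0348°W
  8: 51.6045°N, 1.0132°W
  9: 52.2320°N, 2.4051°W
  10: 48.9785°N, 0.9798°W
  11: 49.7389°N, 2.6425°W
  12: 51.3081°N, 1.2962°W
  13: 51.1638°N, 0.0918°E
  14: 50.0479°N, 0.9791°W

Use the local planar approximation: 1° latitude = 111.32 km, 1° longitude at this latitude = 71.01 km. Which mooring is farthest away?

Distances from 49.9875°N, 1.7001°W:
1: 183.1656 km
2: 84.3246 km
3: 90.8868 km
4: 41.7731 km
5: 132.8028 km
6: 105.0535 km
7: 210.5493 km
8: 186.4960 km
9: 254.8237 km
10: 123.4195 km
11: 72.4163 km
12: 149.7808 km
13: 182.5856 km
14: 51.6378 km
Maximum: 9 at 254.8237 km.

9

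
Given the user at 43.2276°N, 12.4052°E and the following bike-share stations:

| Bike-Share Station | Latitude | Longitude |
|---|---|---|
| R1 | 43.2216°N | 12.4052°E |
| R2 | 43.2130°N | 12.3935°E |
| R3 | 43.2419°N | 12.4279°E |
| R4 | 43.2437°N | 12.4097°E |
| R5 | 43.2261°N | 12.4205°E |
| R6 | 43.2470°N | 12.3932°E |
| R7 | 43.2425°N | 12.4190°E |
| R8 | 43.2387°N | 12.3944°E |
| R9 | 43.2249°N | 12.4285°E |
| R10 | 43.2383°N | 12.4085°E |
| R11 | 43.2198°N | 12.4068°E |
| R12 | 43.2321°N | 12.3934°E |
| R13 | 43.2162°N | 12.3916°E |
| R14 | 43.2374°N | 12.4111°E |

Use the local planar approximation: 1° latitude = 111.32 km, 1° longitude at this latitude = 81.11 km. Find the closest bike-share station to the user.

R1

Distances from 43.2276°N, 12.4052°E:
R1: 0.6679 km
R2: 1.8820 km
R3: 2.4339 km
R4: 1.8290 km
R5: 1.2522 km
R6: 2.3688 km
R7: 2.0010 km
R8: 1.5147 km
R9: 1.9136 km
R10: 1.2208 km
R11: 0.8779 km
R12: 1.0803 km
R13: 1.6815 km
R14: 1.1913 km
Minimum: R1 at 0.6679 km.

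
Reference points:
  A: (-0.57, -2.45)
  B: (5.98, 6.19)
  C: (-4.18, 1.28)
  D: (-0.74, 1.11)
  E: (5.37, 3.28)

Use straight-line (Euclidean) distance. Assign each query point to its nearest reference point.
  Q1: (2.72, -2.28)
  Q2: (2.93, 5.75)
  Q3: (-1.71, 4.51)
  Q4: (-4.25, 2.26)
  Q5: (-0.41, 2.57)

Q1→A; Q2→B; Q3→D; Q4→C; Q5→D

Q1 at (2.72, -2.28):
  A: √((-3.29)² + (-0.17)²) = √(10.8241 + 0.0289) = 3.29
  B: √((3.26)² + (8.47)²) = √(10.6276 + 71.7409) = 9.08
  C: √((-6.90)² + (3.56)²) = √(47.6100 + 12.6736) = 7.76
  D: √((-3.46)² + (3.39)²) = √(11.9716 + 11.4921) = 4.84
  E: √((2.65)² + (5.56)²) = √(7.0225 + 30.9136) = 6.16
  → nearest: A (3.29)
Q2 at (2.93, 5.75):
  A: √((-3.50)² + (-8.20)²) = √(12.2500 + 67.2400) = 8.92
  B: √((3.05)² + (0.44)²) = √(9.3025 + 0.1936) = 3.08
  C: √((-7.11)² + (-4.47)²) = √(50.5521 + 19.9809) = 8.40
  D: √((-3.67)² + (-4.64)²) = √(13.4689 + 21.5296) = 5.92
  E: √((2.44)² + (-2.47)²) = √(5.9536 + 6.1009) = 3.47
  → nearest: B (3.08)
Q3 at (-1.71, 4.51):
  A: √((1.14)² + (-6.96)²) = √(1.2996 + 48.4416) = 7.05
  B: √((7.69)² + (1.68)²) = √(59.1361 + 2.8224) = 7.87
  C: √((-2.47)² + (-3.23)²) = √(6.1009 + 10.4329) = 4.07
  D: √((0.97)² + (-3.40)²) = √(0.9409 + 11.5600) = 3.54
  E: √((7.08)² + (-1.23)²) = √(50.1264 + 1.5129) = 7.19
  → nearest: D (3.54)
Q4 at (-4.25, 2.26):
  A: √((3.68)² + (-4.71)²) = √(13.5424 + 22.1841) = 5.98
  B: √((10.23)² + (3.93)²) = √(104.6529 + 15.4449) = 10.96
  C: √((0.07)² + (-0.98)²) = √(0.0049 + 0.9604) = 0.98
  D: √((3.51)² + (-1.15)²) = √(12.3201 + 1.3225) = 3.69
  E: √((9.62)² + (1.02)²) = √(92.5444 + 1.0404) = 9.67
  → nearest: C (0.98)
Q5 at (-0.41, 2.57):
  A: √((-0.16)² + (-5.02)²) = √(0.0256 + 25.2004) = 5.02
  B: √((6.39)² + (3.62)²) = √(40.8321 + 13.1044) = 7.34
  C: √((-3.77)² + (-1.29)²) = √(14.2129 + 1.6641) = 3.98
  D: √((-0.33)² + (-1.46)²) = √(0.1089 + 2.1316) = 1.50
  E: √((5.78)² + (0.71)²) = √(33.4084 + 0.5041) = 5.82
  → nearest: D (1.50)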